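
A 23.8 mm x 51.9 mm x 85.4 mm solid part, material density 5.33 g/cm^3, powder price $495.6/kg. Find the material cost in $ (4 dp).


V = 23.8 * 51.9 * 85.4 = 105487.788 mm^3 = 105.487788 cm^3
Mass = 105.487788 * 5.33 / 1000 = 0.56224991 kg
Cost = 0.56224991 * 495.6 = 278.6511 $


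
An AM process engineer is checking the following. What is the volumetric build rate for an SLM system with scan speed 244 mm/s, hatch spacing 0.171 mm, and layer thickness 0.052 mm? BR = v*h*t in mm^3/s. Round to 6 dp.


Rate = 244 * 0.171 * 0.052 = 2.169648 mm^3/s


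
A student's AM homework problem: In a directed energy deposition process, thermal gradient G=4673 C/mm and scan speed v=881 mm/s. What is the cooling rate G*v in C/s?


CR = 4673 * 881 = 4116913 C/s


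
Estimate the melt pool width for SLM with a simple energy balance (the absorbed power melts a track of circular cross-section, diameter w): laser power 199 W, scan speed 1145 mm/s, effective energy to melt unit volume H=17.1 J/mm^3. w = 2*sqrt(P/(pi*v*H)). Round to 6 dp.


w = 2*sqrt(199/(pi*1145*17.1)) = 0.113758 mm


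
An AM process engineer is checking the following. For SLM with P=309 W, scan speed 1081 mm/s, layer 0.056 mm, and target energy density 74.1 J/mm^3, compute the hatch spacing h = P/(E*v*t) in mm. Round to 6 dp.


h = 309 / (74.1*1081*0.056) = 0.068885 mm


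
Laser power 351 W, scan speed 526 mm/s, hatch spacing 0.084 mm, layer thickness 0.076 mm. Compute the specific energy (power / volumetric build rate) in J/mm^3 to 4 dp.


Build rate = 526 * 0.084 * 0.076 = 3.357984 mm^3/s
SE = 351 / 3.357984 = 104.527 J/mm^3


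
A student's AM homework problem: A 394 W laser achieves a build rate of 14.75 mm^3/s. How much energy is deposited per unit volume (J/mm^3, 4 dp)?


SE = 394 / 14.75 = 26.7119 J/mm^3


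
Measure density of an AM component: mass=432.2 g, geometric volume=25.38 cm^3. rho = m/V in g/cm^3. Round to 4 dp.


rho = 432.2 / 25.38 = 17.0292 g/cm^3


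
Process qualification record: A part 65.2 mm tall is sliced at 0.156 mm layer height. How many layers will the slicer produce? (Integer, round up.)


Layers = ceil(65.2/0.156) = 418


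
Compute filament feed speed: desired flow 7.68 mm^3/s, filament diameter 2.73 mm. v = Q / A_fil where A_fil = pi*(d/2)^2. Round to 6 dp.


A = pi*(2.73/2)^2 = 5.853494
v = 7.68 / 5.853494 = 1.312037 mm/s


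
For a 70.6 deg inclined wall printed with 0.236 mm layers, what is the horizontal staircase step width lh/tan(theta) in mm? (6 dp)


step = 0.236 / tan(70.6) = 0.083109 mm


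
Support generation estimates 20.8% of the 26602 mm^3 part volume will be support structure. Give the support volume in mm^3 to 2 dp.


V_support = 26602 * 0.208 = 5533.22 mm^3


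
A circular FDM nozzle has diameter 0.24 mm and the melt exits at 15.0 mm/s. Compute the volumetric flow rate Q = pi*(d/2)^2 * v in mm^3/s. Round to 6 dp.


A = pi*(0.24/2)^2 = 0.04523893 mm^2
Q = 0.04523893 * 15.0 = 0.678584 mm^3/s


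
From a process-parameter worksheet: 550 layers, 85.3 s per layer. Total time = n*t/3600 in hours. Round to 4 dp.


t = 550 * 85.3 / 3600 = 13.0319 hrs


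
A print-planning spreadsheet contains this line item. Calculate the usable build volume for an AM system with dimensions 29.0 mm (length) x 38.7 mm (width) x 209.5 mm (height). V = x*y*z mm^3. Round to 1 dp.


V = 29.0 * 38.7 * 209.5 = 235121.9 mm^3


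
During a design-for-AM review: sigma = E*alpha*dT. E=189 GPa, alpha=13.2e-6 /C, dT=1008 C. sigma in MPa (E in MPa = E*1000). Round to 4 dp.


sigma = 189*1000 * 13.2e-6 * 1008 = 2514.7584 MPa


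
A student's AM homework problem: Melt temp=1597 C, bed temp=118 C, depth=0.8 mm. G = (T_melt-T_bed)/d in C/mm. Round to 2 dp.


G = (1597-118)/0.8 = 1848.75 C/mm


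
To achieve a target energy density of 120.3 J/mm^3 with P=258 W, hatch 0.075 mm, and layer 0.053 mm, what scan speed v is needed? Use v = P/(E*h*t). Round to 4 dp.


v = 258 / (120.3*0.075*0.053) = 539.5317 mm/s


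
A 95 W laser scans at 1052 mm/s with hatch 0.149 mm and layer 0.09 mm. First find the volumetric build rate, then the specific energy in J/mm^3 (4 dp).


Build rate = 1052 * 0.149 * 0.09 = 14.10732 mm^3/s
SE = 95 / 14.10732 = 6.7341 J/mm^3


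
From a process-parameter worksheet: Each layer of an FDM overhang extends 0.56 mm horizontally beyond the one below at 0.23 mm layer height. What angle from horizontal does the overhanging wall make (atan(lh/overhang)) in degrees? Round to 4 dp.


angle = atan(0.23/0.56) = 22.3287 degrees


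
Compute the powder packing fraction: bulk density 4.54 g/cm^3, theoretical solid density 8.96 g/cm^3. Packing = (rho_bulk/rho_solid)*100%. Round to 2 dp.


Packing = (4.54/8.96)*100 = 50.67 %


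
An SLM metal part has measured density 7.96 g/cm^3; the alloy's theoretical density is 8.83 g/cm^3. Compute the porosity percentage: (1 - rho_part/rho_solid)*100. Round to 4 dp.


Porosity = (1-7.96/8.83)*100 = 9.8528 %


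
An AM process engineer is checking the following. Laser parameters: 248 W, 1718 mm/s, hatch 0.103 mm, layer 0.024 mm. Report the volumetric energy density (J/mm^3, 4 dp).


E = 248 / (1718*0.103*0.024) = 58.3956 J/mm^3


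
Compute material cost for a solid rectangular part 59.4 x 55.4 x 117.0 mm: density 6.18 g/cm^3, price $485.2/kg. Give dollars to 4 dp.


V = 59.4 * 55.4 * 117.0 = 385018.92 mm^3 = 385.01892 cm^3
Mass = 385.01892 * 6.18 / 1000 = 2.37941693 kg
Cost = 2.37941693 * 485.2 = 1154.4931 $


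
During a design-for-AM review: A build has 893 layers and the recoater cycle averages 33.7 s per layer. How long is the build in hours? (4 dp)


t = 893 * 33.7 / 3600 = 8.3595 hrs


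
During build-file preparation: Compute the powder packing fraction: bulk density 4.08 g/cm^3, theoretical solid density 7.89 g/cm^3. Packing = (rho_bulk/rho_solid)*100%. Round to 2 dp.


Packing = (4.08/7.89)*100 = 51.71 %


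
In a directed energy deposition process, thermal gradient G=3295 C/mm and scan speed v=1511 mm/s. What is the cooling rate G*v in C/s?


CR = 3295 * 1511 = 4978745 C/s


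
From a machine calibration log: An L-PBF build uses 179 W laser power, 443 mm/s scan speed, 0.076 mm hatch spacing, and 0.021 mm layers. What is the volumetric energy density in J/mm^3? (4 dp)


E = 179 / (443*0.076*0.021) = 253.1724 J/mm^3


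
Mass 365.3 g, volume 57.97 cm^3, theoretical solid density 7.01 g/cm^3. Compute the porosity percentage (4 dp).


rho_part = 365.3 / 57.97 = 6.30153528 g/cm^3
Porosity = (1 - 6.30153528/7.01)*100 = 10.1065 %


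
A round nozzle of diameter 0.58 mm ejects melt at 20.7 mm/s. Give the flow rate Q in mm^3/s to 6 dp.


A = pi*(0.58/2)^2 = 0.26420794 mm^2
Q = 0.26420794 * 20.7 = 5.469104 mm^3/s


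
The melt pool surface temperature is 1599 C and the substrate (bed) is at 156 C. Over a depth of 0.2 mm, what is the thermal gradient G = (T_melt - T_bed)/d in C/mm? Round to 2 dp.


G = (1599-156)/0.2 = 7215.0 C/mm


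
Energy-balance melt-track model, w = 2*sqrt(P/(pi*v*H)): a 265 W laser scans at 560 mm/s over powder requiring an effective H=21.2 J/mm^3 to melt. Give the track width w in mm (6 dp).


w = 2*sqrt(265/(pi*560*21.2)) = 0.168584 mm


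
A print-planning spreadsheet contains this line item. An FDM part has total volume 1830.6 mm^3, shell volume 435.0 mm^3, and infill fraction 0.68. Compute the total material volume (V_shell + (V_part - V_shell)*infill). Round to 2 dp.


V_infill = (1830.6 - 435.0) * 0.68 = 949.01
V_total = 435.0 + 949.01 = 1384.01 mm^3


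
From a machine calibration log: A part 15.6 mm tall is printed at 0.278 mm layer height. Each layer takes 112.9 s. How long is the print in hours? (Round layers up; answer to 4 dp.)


Layers = ceil(15.6/0.278) = 57
t = 57 * 112.9 / 3600 = 1.7876 hrs


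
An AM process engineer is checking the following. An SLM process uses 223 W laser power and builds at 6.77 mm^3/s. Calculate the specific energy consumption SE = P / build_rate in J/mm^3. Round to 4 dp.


SE = 223 / 6.77 = 32.9394 J/mm^3


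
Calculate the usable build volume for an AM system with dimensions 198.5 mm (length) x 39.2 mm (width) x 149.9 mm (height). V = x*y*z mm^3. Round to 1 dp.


V = 198.5 * 39.2 * 149.9 = 1166401.9 mm^3


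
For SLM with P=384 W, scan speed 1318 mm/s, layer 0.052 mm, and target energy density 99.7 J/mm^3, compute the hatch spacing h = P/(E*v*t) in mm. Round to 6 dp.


h = 384 / (99.7*1318*0.052) = 0.056198 mm


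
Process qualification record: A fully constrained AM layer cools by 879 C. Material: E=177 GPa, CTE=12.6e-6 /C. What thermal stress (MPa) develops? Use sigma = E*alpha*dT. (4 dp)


sigma = 177*1000 * 12.6e-6 * 879 = 1960.3458 MPa


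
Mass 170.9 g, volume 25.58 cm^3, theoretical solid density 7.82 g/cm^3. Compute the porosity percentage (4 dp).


rho_part = 170.9 / 25.58 = 6.68100078 g/cm^3
Porosity = (1 - 6.68100078/7.82)*100 = 14.5652 %


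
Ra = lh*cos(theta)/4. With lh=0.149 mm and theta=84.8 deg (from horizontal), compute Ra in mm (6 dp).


Ra = 0.149 * cos(84.8) / 4 = 0.003376 mm


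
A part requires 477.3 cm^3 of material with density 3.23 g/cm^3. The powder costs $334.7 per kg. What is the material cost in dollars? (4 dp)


Mass = 477.3*3.23/1000 = 1.541679 kg
Cost = 1.541679 * 334.7 = 516.0 $


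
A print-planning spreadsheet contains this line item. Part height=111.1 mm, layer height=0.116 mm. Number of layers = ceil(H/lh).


Layers = ceil(111.1/0.116) = 958


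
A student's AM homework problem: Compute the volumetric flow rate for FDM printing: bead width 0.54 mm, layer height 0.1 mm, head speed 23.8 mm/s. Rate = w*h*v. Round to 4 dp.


Rate = 0.54 * 0.1 * 23.8 = 1.2852 mm^3/s


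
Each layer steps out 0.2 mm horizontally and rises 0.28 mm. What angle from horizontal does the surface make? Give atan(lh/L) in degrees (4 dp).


angle = atan(0.28/0.2) = 54.4623 degrees


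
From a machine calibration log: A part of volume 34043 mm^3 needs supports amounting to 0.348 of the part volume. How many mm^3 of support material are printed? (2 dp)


V_support = 34043 * 0.348 = 11846.96 mm^3


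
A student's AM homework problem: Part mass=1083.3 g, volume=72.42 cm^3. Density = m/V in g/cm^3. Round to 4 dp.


rho = 1083.3 / 72.42 = 14.9586 g/cm^3


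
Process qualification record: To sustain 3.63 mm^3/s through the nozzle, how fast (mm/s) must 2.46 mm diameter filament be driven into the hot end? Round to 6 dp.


A = pi*(2.46/2)^2 = 4.752916
v = 3.63 / 4.752916 = 0.763742 mm/s


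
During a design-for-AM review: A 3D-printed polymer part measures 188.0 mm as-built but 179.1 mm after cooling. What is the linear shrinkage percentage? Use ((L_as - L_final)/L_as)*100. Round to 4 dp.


Shrinkage = ((188.0-179.1)/188.0)*100 = 4.734 %


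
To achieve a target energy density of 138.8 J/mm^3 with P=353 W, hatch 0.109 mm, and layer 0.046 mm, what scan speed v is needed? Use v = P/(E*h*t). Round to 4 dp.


v = 353 / (138.8*0.109*0.046) = 507.2253 mm/s


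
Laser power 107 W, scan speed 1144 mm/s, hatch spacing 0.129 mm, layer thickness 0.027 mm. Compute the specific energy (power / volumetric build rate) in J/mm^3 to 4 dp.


Build rate = 1144 * 0.129 * 0.027 = 3.984552 mm^3/s
SE = 107 / 3.984552 = 26.8537 J/mm^3


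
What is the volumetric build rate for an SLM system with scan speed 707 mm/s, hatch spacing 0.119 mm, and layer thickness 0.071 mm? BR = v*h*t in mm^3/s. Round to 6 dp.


Rate = 707 * 0.119 * 0.071 = 5.973443 mm^3/s


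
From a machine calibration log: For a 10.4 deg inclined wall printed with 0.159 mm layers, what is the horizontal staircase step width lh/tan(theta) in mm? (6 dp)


step = 0.159 / tan(10.4) = 0.866323 mm


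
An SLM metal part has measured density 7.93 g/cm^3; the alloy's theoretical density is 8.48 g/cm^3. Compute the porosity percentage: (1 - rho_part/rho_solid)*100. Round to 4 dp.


Porosity = (1-7.93/8.48)*100 = 6.4858 %


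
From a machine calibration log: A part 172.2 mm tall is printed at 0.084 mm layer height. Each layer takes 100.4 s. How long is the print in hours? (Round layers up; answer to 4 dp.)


Layers = ceil(172.2/0.084) = 2050
t = 2050 * 100.4 / 3600 = 57.1722 hrs


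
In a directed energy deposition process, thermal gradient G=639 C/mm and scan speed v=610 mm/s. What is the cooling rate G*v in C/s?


CR = 639 * 610 = 389790 C/s


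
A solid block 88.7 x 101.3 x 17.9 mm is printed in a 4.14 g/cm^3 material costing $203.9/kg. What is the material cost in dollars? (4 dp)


V = 88.7 * 101.3 * 17.9 = 160837.049 mm^3 = 160.837049 cm^3
Mass = 160.837049 * 4.14 / 1000 = 0.66586538 kg
Cost = 0.66586538 * 203.9 = 135.77 $


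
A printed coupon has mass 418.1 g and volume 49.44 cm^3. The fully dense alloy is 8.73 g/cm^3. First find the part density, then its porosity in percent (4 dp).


rho_part = 418.1 / 49.44 = 8.45671521 g/cm^3
Porosity = (1 - 8.45671521/8.73)*100 = 3.1304 %


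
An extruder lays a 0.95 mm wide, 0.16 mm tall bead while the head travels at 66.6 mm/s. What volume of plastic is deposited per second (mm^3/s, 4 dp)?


Rate = 0.95 * 0.16 * 66.6 = 10.1232 mm^3/s


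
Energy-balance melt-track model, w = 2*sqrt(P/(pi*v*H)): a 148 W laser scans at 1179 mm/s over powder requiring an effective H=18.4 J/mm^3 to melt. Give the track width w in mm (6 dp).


w = 2*sqrt(148/(pi*1179*18.4)) = 0.093201 mm


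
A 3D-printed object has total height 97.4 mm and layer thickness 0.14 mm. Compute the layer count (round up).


Layers = ceil(97.4/0.14) = 696


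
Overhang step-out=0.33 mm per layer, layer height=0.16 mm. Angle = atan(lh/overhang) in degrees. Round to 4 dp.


angle = atan(0.16/0.33) = 25.8664 degrees


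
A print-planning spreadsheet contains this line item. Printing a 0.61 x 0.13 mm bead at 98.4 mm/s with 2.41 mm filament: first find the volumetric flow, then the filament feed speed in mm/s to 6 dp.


Q = 0.61 * 0.13 * 98.4 = 7.80312 mm^3/s
A_fil = pi*(2.41/2)^2 = 4.56167107 mm^2
v_feed = 7.80312 / 4.56167107 = 1.710584 mm/s


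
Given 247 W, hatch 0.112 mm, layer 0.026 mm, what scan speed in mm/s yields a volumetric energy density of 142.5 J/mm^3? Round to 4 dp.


v = 247 / (142.5*0.112*0.026) = 595.2381 mm/s


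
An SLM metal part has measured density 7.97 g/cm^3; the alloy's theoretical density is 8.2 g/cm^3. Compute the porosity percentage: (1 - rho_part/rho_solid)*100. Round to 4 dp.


Porosity = (1-7.97/8.2)*100 = 2.8049 %


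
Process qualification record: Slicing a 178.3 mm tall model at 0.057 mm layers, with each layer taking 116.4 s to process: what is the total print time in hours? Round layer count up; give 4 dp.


Layers = ceil(178.3/0.057) = 3129
t = 3129 * 116.4 / 3600 = 101.171 hrs


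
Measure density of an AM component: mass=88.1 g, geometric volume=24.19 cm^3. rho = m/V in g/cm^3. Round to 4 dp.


rho = 88.1 / 24.19 = 3.642 g/cm^3


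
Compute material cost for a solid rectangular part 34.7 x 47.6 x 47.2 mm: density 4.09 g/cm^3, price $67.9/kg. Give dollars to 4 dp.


V = 34.7 * 47.6 * 47.2 = 77961.184 mm^3 = 77.961184 cm^3
Mass = 77.961184 * 4.09 / 1000 = 0.31886124 kg
Cost = 0.31886124 * 67.9 = 21.6507 $


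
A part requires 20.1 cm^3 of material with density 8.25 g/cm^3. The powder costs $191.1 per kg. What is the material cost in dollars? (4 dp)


Mass = 20.1*8.25/1000 = 0.165825 kg
Cost = 0.165825 * 191.1 = 31.6892 $


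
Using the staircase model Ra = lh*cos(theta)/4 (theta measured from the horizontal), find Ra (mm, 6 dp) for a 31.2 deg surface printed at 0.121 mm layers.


Ra = 0.121 * cos(31.2) / 4 = 0.025875 mm


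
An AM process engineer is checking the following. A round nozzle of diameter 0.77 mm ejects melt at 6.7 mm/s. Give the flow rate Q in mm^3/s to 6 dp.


A = pi*(0.77/2)^2 = 0.46566257 mm^2
Q = 0.46566257 * 6.7 = 3.119939 mm^3/s


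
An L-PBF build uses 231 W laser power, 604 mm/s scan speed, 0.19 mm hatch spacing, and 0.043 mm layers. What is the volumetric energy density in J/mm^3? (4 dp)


E = 231 / (604*0.19*0.043) = 46.8115 J/mm^3


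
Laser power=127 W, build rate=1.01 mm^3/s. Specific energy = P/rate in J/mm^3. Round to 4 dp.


SE = 127 / 1.01 = 125.7426 J/mm^3


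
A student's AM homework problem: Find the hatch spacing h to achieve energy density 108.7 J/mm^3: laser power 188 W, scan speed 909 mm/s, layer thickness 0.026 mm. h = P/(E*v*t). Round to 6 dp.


h = 188 / (108.7*909*0.026) = 0.07318 mm


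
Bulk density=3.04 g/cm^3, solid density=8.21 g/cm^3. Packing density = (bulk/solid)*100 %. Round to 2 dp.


Packing = (3.04/8.21)*100 = 37.03 %


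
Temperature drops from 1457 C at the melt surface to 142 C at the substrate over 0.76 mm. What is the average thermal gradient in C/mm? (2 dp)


G = (1457-142)/0.76 = 1730.26 C/mm


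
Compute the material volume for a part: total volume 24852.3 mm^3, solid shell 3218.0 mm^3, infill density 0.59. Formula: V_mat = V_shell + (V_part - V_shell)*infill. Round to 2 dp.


V_infill = (24852.3 - 3218.0) * 0.59 = 12764.24
V_total = 3218.0 + 12764.24 = 15982.24 mm^3


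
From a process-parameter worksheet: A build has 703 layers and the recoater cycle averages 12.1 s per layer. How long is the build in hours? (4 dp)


t = 703 * 12.1 / 3600 = 2.3629 hrs


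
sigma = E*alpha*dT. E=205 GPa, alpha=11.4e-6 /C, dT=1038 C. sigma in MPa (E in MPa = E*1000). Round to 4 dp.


sigma = 205*1000 * 11.4e-6 * 1038 = 2425.806 MPa


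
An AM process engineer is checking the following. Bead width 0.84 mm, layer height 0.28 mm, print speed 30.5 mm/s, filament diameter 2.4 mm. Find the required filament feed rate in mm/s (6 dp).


Q = 0.84 * 0.28 * 30.5 = 7.1736 mm^3/s
A_fil = pi*(2.4/2)^2 = 4.52389342 mm^2
v_feed = 7.1736 / 4.52389342 = 1.585714 mm/s


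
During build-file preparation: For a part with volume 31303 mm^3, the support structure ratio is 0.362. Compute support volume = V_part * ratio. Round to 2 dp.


V_support = 31303 * 0.362 = 11331.69 mm^3


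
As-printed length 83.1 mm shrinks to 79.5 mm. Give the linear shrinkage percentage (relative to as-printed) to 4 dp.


Shrinkage = ((83.1-79.5)/83.1)*100 = 4.3321 %


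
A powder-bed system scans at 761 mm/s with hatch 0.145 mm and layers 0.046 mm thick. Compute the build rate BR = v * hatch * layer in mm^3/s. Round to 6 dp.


Rate = 761 * 0.145 * 0.046 = 5.07587 mm^3/s


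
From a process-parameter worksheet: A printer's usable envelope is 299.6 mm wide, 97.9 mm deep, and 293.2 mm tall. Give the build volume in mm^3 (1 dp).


V = 299.6 * 97.9 * 293.2 = 8599802.3 mm^3


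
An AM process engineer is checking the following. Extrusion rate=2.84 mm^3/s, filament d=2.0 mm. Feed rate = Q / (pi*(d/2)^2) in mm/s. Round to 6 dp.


A = pi*(2.0/2)^2 = 3.141593
v = 2.84 / 3.141593 = 0.904 mm/s


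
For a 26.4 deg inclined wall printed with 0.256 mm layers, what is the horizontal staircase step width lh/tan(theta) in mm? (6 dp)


step = 0.256 / tan(26.4) = 0.515709 mm


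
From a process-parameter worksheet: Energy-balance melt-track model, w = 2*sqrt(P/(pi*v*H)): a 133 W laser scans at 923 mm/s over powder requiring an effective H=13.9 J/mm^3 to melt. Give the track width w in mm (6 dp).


w = 2*sqrt(133/(pi*923*13.9)) = 0.114887 mm


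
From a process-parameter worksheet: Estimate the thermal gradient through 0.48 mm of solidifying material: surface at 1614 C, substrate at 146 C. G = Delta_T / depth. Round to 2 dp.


G = (1614-146)/0.48 = 3058.33 C/mm


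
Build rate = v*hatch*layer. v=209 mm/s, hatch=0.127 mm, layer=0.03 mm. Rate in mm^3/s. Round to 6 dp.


Rate = 209 * 0.127 * 0.03 = 0.79629 mm^3/s


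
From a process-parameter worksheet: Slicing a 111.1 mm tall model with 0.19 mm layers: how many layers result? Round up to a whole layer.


Layers = ceil(111.1/0.19) = 585


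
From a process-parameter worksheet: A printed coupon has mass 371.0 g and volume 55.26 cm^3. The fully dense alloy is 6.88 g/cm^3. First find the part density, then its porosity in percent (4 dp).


rho_part = 371.0 / 55.26 = 6.71371697 g/cm^3
Porosity = (1 - 6.71371697/6.88)*100 = 2.4169 %


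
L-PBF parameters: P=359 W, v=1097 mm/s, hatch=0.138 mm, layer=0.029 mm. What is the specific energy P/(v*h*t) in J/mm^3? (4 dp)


Build rate = 1097 * 0.138 * 0.029 = 4.390194 mm^3/s
SE = 359 / 4.390194 = 81.7732 J/mm^3


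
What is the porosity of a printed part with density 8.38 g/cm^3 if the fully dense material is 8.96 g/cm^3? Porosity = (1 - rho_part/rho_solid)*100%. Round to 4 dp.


Porosity = (1-8.38/8.96)*100 = 6.4732 %


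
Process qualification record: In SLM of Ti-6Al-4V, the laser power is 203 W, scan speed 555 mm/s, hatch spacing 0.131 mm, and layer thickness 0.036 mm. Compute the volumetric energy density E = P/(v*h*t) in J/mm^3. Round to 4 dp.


E = 203 / (555*0.131*0.036) = 77.5585 J/mm^3


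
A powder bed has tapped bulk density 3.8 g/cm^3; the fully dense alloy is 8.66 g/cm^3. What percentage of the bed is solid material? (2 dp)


Packing = (3.8/8.66)*100 = 43.88 %


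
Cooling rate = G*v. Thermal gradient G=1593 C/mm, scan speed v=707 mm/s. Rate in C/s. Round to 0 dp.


CR = 1593 * 707 = 1126251 C/s


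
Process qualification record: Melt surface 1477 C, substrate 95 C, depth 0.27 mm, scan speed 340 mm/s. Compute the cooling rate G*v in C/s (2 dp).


G = (1477-95)/0.27 = 5118.51851852 C/mm
CR = 5118.51851852 * 340 = 1740296.3 C/s


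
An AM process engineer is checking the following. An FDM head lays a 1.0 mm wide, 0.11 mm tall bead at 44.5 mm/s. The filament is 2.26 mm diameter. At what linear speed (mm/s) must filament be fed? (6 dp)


Q = 1.0 * 0.11 * 44.5 = 4.895 mm^3/s
A_fil = pi*(2.26/2)^2 = 4.01149966 mm^2
v_feed = 4.895 / 4.01149966 = 1.220242 mm/s


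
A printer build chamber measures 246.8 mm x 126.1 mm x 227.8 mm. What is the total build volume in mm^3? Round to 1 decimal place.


V = 246.8 * 126.1 * 227.8 = 7089473.1 mm^3


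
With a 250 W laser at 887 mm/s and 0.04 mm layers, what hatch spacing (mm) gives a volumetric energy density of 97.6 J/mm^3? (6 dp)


h = 250 / (97.6*887*0.04) = 0.072195 mm


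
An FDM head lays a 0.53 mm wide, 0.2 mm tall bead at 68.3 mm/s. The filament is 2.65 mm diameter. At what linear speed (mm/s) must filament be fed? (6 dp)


Q = 0.53 * 0.2 * 68.3 = 7.2398 mm^3/s
A_fil = pi*(2.65/2)^2 = 5.5154586 mm^2
v_feed = 7.2398 / 5.5154586 = 1.312638 mm/s


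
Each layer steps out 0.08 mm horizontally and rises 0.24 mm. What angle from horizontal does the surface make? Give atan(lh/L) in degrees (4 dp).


angle = atan(0.24/0.08) = 71.5651 degrees


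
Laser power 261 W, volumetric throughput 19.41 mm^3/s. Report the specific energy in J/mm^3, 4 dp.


SE = 261 / 19.41 = 13.4467 J/mm^3


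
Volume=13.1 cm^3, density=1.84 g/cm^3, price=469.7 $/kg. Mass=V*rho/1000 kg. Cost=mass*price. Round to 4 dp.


Mass = 13.1*1.84/1000 = 0.024104 kg
Cost = 0.024104 * 469.7 = 11.3216 $


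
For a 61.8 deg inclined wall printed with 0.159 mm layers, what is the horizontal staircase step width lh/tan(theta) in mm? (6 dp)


step = 0.159 / tan(61.8) = 0.085255 mm


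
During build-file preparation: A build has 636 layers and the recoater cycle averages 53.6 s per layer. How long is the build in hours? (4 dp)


t = 636 * 53.6 / 3600 = 9.4693 hrs


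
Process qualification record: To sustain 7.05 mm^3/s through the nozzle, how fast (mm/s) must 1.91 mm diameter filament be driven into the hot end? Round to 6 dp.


A = pi*(1.91/2)^2 = 2.865211
v = 7.05 / 2.865211 = 2.460552 mm/s


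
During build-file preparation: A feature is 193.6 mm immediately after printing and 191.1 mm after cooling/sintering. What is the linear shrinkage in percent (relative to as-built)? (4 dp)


Shrinkage = ((193.6-191.1)/193.6)*100 = 1.2913 %


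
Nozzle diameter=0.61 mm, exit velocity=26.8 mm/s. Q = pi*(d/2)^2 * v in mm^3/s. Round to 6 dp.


A = pi*(0.61/2)^2 = 0.29224666 mm^2
Q = 0.29224666 * 26.8 = 7.83221 mm^3/s


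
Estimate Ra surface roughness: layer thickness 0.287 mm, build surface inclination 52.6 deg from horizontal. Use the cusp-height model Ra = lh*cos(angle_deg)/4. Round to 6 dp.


Ra = 0.287 * cos(52.6) / 4 = 0.043579 mm


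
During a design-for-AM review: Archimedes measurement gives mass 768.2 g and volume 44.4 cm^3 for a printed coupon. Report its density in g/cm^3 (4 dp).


rho = 768.2 / 44.4 = 17.3018 g/cm^3


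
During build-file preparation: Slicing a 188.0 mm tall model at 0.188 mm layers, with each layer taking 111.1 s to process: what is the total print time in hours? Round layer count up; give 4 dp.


Layers = ceil(188.0/0.188) = 1000
t = 1000 * 111.1 / 3600 = 30.8611 hrs


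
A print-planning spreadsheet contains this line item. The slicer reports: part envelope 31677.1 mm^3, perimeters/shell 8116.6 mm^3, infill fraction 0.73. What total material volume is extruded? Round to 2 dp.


V_infill = (31677.1 - 8116.6) * 0.73 = 17199.17
V_total = 8116.6 + 17199.17 = 25315.77 mm^3


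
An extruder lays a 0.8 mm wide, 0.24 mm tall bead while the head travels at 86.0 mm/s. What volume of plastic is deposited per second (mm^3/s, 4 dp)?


Rate = 0.8 * 0.24 * 86.0 = 16.512 mm^3/s


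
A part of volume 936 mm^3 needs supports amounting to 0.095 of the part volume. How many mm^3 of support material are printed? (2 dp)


V_support = 936 * 0.095 = 88.92 mm^3


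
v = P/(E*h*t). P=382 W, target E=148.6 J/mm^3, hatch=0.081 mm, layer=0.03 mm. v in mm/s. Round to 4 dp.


v = 382 / (148.6*0.081*0.03) = 1057.8846 mm/s


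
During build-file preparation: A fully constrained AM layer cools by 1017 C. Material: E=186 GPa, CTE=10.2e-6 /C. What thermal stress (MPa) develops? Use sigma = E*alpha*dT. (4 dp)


sigma = 186*1000 * 10.2e-6 * 1017 = 1929.4524 MPa


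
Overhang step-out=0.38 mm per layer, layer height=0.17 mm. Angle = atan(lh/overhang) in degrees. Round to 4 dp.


angle = atan(0.17/0.38) = 24.1022 degrees


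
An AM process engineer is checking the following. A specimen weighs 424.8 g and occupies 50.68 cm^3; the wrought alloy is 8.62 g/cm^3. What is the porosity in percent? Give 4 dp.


rho_part = 424.8 / 50.68 = 8.38200474 g/cm^3
Porosity = (1 - 8.38200474/8.62)*100 = 2.761 %


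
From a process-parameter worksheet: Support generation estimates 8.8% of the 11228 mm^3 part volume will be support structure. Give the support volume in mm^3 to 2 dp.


V_support = 11228 * 0.088 = 988.06 mm^3


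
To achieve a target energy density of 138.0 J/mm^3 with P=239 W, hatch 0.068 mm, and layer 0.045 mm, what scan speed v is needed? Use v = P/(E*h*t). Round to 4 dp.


v = 239 / (138.0*0.068*0.045) = 565.9752 mm/s


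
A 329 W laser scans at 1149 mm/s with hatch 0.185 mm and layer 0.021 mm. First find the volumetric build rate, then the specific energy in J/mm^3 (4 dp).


Build rate = 1149 * 0.185 * 0.021 = 4.463865 mm^3/s
SE = 329 / 4.463865 = 73.7029 J/mm^3


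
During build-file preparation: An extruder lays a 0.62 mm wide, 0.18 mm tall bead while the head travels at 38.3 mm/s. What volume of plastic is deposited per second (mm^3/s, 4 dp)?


Rate = 0.62 * 0.18 * 38.3 = 4.2743 mm^3/s


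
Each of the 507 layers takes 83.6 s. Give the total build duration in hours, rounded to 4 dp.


t = 507 * 83.6 / 3600 = 11.7737 hrs


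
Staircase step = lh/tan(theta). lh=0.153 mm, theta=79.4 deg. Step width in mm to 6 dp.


step = 0.153 / tan(79.4) = 0.028633 mm


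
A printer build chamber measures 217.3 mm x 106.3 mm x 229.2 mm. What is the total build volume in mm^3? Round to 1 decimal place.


V = 217.3 * 106.3 * 229.2 = 5294288.5 mm^3


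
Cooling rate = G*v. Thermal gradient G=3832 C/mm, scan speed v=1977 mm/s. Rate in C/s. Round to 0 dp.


CR = 3832 * 1977 = 7575864 C/s


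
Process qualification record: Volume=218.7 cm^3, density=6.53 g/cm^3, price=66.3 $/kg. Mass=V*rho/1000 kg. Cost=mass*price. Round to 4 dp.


Mass = 218.7*6.53/1000 = 1.428111 kg
Cost = 1.428111 * 66.3 = 94.6838 $


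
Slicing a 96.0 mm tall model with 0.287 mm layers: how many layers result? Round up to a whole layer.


Layers = ceil(96.0/0.287) = 335


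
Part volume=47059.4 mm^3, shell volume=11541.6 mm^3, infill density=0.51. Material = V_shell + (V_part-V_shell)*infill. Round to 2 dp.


V_infill = (47059.4 - 11541.6) * 0.51 = 18114.08
V_total = 11541.6 + 18114.08 = 29655.68 mm^3


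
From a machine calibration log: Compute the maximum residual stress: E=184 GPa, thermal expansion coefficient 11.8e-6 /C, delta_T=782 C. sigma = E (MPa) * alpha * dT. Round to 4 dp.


sigma = 184*1000 * 11.8e-6 * 782 = 1697.8784 MPa


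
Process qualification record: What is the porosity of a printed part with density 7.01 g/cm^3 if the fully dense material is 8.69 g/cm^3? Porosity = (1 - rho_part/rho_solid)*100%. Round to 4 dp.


Porosity = (1-7.01/8.69)*100 = 19.3326 %


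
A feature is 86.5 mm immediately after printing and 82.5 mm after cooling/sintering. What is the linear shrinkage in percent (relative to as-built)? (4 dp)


Shrinkage = ((86.5-82.5)/86.5)*100 = 4.6243 %


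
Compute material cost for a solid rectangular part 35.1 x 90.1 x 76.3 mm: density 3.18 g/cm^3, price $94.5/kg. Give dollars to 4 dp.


V = 35.1 * 90.1 * 76.3 = 241299.513 mm^3 = 241.299513 cm^3
Mass = 241.299513 * 3.18 / 1000 = 0.76733245 kg
Cost = 0.76733245 * 94.5 = 72.5129 $


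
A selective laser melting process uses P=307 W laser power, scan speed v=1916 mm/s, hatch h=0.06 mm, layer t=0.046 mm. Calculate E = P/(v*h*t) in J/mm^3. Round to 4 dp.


E = 307 / (1916*0.06*0.046) = 58.0542 J/mm^3


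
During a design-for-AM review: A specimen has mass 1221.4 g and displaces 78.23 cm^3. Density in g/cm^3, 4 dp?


rho = 1221.4 / 78.23 = 15.6129 g/cm^3


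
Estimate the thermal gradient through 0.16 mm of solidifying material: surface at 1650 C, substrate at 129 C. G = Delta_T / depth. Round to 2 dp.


G = (1650-129)/0.16 = 9506.25 C/mm


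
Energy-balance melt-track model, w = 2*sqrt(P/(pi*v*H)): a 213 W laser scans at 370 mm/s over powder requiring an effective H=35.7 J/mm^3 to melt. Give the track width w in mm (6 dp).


w = 2*sqrt(213/(pi*370*35.7)) = 0.143288 mm


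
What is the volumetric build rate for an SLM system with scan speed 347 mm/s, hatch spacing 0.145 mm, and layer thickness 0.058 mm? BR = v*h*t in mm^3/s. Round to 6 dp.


Rate = 347 * 0.145 * 0.058 = 2.91827 mm^3/s


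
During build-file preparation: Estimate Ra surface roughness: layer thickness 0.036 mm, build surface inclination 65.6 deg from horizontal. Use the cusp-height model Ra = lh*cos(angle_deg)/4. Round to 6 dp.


Ra = 0.036 * cos(65.6) / 4 = 0.003718 mm


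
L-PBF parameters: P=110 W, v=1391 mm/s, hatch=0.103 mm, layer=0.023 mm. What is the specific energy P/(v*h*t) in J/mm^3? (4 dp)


Build rate = 1391 * 0.103 * 0.023 = 3.295279 mm^3/s
SE = 110 / 3.295279 = 33.3811 J/mm^3


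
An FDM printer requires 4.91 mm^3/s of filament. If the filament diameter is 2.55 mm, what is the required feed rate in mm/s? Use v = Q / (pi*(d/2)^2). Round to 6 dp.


A = pi*(2.55/2)^2 = 5.107052
v = 4.91 / 5.107052 = 0.961416 mm/s


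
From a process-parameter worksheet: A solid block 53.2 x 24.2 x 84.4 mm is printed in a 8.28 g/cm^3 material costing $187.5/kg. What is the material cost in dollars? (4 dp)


V = 53.2 * 24.2 * 84.4 = 108659.936 mm^3 = 108.659936 cm^3
Mass = 108.659936 * 8.28 / 1000 = 0.89970427 kg
Cost = 0.89970427 * 187.5 = 168.6946 $


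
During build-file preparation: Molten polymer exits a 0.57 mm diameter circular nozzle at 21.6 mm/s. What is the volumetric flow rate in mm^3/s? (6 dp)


A = pi*(0.57/2)^2 = 0.25517586 mm^2
Q = 0.25517586 * 21.6 = 5.511799 mm^3/s


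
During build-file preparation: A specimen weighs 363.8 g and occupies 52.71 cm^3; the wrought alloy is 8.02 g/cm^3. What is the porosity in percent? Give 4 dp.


rho_part = 363.8 / 52.71 = 6.90191614 g/cm^3
Porosity = (1 - 6.90191614/8.02)*100 = 13.9412 %


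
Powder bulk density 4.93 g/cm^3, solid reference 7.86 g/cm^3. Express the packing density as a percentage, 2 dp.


Packing = (4.93/7.86)*100 = 62.72 %


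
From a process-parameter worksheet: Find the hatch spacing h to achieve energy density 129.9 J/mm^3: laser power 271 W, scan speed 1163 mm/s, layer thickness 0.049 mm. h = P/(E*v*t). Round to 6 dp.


h = 271 / (129.9*1163*0.049) = 0.036609 mm


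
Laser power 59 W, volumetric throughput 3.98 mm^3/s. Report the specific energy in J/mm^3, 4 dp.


SE = 59 / 3.98 = 14.8241 J/mm^3


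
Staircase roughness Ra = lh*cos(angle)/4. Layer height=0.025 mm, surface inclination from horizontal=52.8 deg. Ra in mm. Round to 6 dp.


Ra = 0.025 * cos(52.8) / 4 = 0.003779 mm


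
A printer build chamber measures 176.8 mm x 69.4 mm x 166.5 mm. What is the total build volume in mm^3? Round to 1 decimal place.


V = 176.8 * 69.4 * 166.5 = 2042941.7 mm^3


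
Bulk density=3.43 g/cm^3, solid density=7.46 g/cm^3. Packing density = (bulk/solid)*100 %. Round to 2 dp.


Packing = (3.43/7.46)*100 = 45.98 %


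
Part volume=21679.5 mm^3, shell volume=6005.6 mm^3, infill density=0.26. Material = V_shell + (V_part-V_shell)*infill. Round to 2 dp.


V_infill = (21679.5 - 6005.6) * 0.26 = 4075.21
V_total = 6005.6 + 4075.21 = 10080.81 mm^3


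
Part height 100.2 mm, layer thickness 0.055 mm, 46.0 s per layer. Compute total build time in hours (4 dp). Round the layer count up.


Layers = ceil(100.2/0.055) = 1822
t = 1822 * 46.0 / 3600 = 23.2811 hrs


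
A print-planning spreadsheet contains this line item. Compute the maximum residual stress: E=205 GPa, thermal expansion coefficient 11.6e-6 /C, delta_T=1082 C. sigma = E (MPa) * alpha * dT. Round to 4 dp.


sigma = 205*1000 * 11.6e-6 * 1082 = 2572.996 MPa


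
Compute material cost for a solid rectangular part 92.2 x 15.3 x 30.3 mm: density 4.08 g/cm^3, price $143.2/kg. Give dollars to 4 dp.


V = 92.2 * 15.3 * 30.3 = 42742.998 mm^3 = 42.742998 cm^3
Mass = 42.742998 * 4.08 / 1000 = 0.17439143 kg
Cost = 0.17439143 * 143.2 = 24.9729 $


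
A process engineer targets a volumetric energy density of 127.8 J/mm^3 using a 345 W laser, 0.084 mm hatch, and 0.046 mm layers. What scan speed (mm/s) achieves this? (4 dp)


v = 345 / (127.8*0.084*0.046) = 698.6363 mm/s


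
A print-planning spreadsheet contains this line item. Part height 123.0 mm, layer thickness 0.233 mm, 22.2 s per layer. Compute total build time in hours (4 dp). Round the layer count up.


Layers = ceil(123.0/0.233) = 528
t = 528 * 22.2 / 3600 = 3.256 hrs


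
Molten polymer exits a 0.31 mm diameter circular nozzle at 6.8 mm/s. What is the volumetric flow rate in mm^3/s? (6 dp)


A = pi*(0.31/2)^2 = 0.07547676 mm^2
Q = 0.07547676 * 6.8 = 0.513242 mm^3/s


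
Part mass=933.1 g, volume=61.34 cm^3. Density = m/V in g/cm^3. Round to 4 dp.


rho = 933.1 / 61.34 = 15.2119 g/cm^3


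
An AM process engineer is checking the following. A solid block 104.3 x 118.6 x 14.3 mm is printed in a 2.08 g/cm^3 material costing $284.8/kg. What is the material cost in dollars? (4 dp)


V = 104.3 * 118.6 * 14.3 = 176890.714 mm^3 = 176.890714 cm^3
Mass = 176.890714 * 2.08 / 1000 = 0.36793269 kg
Cost = 0.36793269 * 284.8 = 104.7872 $


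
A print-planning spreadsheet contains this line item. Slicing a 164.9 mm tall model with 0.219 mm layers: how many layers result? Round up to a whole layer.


Layers = ceil(164.9/0.219) = 753


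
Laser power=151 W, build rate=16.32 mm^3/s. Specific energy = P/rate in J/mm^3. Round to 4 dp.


SE = 151 / 16.32 = 9.2525 J/mm^3


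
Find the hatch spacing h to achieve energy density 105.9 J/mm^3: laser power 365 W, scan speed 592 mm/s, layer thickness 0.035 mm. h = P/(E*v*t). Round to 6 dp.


h = 365 / (105.9*592*0.035) = 0.166344 mm


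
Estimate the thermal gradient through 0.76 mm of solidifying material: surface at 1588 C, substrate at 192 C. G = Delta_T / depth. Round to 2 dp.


G = (1588-192)/0.76 = 1836.84 C/mm


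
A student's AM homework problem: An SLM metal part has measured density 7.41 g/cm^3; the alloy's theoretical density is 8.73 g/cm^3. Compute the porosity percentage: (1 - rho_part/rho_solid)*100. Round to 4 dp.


Porosity = (1-7.41/8.73)*100 = 15.1203 %


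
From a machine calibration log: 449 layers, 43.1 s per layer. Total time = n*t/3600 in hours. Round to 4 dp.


t = 449 * 43.1 / 3600 = 5.3755 hrs


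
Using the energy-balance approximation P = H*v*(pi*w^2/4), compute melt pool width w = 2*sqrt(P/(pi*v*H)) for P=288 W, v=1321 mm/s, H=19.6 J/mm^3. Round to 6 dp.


w = 2*sqrt(288/(pi*1321*19.6)) = 0.119007 mm


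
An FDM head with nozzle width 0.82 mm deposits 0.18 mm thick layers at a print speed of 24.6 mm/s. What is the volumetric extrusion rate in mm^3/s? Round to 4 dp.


Rate = 0.82 * 0.18 * 24.6 = 3.631 mm^3/s


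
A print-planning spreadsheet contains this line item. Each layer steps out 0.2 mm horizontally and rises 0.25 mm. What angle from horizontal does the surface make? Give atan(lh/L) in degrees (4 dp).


angle = atan(0.25/0.2) = 51.3402 degrees


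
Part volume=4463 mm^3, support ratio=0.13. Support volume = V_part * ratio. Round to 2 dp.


V_support = 4463 * 0.13 = 580.19 mm^3


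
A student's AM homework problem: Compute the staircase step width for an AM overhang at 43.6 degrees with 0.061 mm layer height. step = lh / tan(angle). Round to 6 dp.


step = 0.061 / tan(43.6) = 0.064056 mm


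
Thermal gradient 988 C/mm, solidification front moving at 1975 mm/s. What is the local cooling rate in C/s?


CR = 988 * 1975 = 1951300 C/s


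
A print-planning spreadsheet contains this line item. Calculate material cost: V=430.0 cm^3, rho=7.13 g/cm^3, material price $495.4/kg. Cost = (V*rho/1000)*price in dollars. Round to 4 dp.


Mass = 430.0*7.13/1000 = 3.0659 kg
Cost = 3.0659 * 495.4 = 1518.8469 $


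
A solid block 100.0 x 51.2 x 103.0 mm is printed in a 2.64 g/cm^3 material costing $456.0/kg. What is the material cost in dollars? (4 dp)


V = 100.0 * 51.2 * 103.0 = 527360.0 mm^3 = 527.36 cm^3
Mass = 527.36 * 2.64 / 1000 = 1.3922304 kg
Cost = 1.3922304 * 456.0 = 634.8571 $


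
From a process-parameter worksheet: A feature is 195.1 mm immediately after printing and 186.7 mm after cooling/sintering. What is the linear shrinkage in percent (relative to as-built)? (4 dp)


Shrinkage = ((195.1-186.7)/195.1)*100 = 4.3055 %


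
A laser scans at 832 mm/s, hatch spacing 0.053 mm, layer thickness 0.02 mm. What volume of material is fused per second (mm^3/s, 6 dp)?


Rate = 832 * 0.053 * 0.02 = 0.88192 mm^3/s


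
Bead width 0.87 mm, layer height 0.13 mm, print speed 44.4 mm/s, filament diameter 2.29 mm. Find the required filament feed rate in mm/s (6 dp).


Q = 0.87 * 0.13 * 44.4 = 5.02164 mm^3/s
A_fil = pi*(2.29/2)^2 = 4.11870651 mm^2
v_feed = 5.02164 / 4.11870651 = 1.219227 mm/s


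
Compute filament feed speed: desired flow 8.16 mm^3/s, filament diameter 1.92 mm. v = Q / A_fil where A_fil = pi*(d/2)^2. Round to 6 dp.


A = pi*(1.92/2)^2 = 2.895292
v = 8.16 / 2.895292 = 2.818369 mm/s


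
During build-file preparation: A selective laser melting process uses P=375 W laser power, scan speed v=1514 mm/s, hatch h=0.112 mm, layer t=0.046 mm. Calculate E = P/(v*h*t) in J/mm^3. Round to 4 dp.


E = 375 / (1514*0.112*0.046) = 48.0761 J/mm^3


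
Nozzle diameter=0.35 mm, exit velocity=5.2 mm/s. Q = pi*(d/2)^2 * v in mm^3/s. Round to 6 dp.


A = pi*(0.35/2)^2 = 0.09621128 mm^2
Q = 0.09621128 * 5.2 = 0.500299 mm^3/s
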